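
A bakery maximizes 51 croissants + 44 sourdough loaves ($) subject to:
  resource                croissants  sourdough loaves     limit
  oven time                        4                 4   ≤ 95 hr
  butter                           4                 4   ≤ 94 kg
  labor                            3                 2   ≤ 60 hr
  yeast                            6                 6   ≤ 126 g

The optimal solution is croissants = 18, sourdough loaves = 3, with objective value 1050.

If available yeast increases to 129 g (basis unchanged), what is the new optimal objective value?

1065

At the optimum: oven time uses 84 of 95 (slack = 11); butter uses 84 of 94 (slack = 10); labor uses 60 of 60 (binding); yeast uses 126 of 126 (binding).
By complementary slackness, y = 0 for the non-binding constraints.
The binding rows give the dual system: 3·y_labor + 6·y_yeast = 51 and 2·y_labor + 6·y_yeast = 44.
→ y_labor = 7 and y_yeast = 5.
Δz = y_yeast·Δb = 5 × (3) = 15, so new z* = 1050 + 15 = 1065.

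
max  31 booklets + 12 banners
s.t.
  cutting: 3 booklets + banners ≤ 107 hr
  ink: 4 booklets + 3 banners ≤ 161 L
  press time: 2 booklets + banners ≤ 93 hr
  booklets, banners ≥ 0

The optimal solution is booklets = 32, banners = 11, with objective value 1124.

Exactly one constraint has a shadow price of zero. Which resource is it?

cutting: 107/107 (binding)
ink: 161/161 (binding)
press time: 75/93 (slack 18)
By complementary slackness, a constraint with positive slack has shadow price 0 → press time.

press time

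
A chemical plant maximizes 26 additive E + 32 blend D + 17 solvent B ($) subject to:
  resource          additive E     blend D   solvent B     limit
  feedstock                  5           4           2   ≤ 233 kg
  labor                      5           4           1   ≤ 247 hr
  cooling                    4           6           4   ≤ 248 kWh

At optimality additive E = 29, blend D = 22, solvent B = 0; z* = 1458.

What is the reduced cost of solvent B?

-3

Check each constraint at x*: feedstock 233/233 (tight); labor 233/247 (slack 14); cooling 248/248 (tight).
Slack constraints have shadow price 0 (complementary slackness).
Dual feasibility on the basic columns requires 5·y_feedstock + 4·y_cooling = 26, 4·y_feedstock + 6·y_cooling = 32.
Solving: y_feedstock = 2, y_cooling = 4.
Reduced cost of solvent B: c₃ − yᵀa₃ = 17 − (2·2 + 4·4) = 17 − 20 = -3.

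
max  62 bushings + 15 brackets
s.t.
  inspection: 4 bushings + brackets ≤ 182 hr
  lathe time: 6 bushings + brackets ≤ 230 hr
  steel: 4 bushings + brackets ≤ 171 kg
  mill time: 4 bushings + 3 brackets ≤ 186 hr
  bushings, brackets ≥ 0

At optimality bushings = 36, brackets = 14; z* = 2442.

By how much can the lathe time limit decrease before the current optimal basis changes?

168

Binding constraints: lathe time, mill time. The basis is B = [[6,1],[4,3]] with det 14.
Per unit decrease in lathe time, x* moves by d = (-0.2143, 0.2857).
The basis stays optimal until bushings reaches 0; allowable decrease = 168 hr.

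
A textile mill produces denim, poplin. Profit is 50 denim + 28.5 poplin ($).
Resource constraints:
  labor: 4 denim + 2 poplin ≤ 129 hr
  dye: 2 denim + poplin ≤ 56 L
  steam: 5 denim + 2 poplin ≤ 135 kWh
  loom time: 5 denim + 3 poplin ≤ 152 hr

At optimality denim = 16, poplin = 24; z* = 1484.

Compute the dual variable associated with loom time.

7

At the optimum: labor uses 112 of 129 (slack = 17); dye uses 56 of 56 (binding); steam uses 128 of 135 (slack = 7); loom time uses 152 of 152 (binding).
Slack constraints have shadow price 0 (complementary slackness).
Dual feasibility on the basic columns requires 2·y_dye + 5·y_loom time = 50, 1·y_dye + 3·y_loom time = 28.5.
This yields shadow prices y_dye = 7.5, y_loom time = 7.
Shadow price of loom time = 7.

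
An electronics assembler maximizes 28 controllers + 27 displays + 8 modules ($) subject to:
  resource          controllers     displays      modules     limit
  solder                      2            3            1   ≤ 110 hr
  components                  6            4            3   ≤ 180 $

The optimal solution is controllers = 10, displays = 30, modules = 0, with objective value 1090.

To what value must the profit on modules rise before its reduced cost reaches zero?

At the optimum: solder uses 110 of 110 (binding); components uses 180 of 180 (binding).
The binding rows give the dual system: 2·y_solder + 6·y_components = 28 and 3·y_solder + 4·y_components = 27.
→ y_solder = 5 and y_components = 3.
modules enters the basis when its profit ≥ yᵀa₃ = 5·1 + 3·3 = 14.

14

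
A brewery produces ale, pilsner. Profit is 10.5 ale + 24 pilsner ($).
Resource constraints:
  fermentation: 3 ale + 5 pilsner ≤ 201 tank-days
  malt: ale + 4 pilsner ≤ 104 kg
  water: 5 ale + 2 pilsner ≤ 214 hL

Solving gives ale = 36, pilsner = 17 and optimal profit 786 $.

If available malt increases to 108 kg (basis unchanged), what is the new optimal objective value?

Check each constraint at x*: fermentation 193/201 (slack 8); malt 104/104 (tight); water 214/214 (tight).
Since fermentation is not tight, its dual is 0.
Dual feasibility on the basic columns requires 1·y_malt + 5·y_water = 10.5, 4·y_malt + 2·y_water = 24.
This yields shadow prices y_malt = 5.5, y_water = 1.
Δz = y_malt·Δb = 5.5 × (4) = 22, so new z* = 786 + 22 = 808.

808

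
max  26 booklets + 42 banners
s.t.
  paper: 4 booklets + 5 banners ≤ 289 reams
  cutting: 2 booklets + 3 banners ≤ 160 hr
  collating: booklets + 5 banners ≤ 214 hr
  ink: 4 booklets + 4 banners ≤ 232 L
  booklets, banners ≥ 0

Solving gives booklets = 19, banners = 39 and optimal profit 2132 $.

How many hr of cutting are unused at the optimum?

cutting used = 2·19 + 3·39 = 155; slack = 160 − 155 = 5.

5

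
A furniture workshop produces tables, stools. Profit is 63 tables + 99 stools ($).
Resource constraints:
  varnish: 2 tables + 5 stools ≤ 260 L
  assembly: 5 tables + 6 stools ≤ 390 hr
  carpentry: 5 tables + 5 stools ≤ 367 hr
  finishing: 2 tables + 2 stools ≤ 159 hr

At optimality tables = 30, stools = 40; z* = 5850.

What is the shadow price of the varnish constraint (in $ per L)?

At the optimum: varnish uses 260 of 260 (binding); assembly uses 390 of 390 (binding); carpentry uses 350 of 367 (slack = 17); finishing uses 140 of 159 (slack = 19).
By complementary slackness, y = 0 for the non-binding constraints.
From A_Bᵀ y = c: 2·y_varnish + 5·y_assembly = 63; 5·y_varnish + 6·y_assembly = 99.
Solving: y_varnish = 9, y_assembly = 9.
Shadow price of varnish = 9.

9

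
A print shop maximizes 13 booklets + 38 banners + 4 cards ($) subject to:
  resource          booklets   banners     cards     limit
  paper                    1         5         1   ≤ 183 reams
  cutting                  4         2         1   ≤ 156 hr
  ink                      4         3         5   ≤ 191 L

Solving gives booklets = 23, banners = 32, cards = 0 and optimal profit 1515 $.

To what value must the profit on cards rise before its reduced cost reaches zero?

At the optimum: paper uses 183 of 183 (binding); cutting uses 156 of 156 (binding); ink uses 188 of 191 (slack = 3).
Slack constraints have shadow price 0 (complementary slackness).
Dual feasibility on the basic columns requires 1·y_paper + 4·y_cutting = 13, 5·y_paper + 2·y_cutting = 38.
Solving: y_paper = 7, y_cutting = 1.5.
cards enters the basis when its profit ≥ yᵀa₃ = 7·1 + 1.5·1 = 8.5.

8.5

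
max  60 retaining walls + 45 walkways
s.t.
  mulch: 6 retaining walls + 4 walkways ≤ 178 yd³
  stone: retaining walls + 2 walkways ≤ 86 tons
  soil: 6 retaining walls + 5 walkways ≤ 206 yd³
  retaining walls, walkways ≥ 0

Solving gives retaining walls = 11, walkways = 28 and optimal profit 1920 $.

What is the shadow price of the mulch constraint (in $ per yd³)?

At the optimum: mulch uses 178 of 178 (binding); stone uses 67 of 86 (slack = 19); soil uses 206 of 206 (binding).
Slack constraints have shadow price 0 (complementary slackness).
The binding rows give the dual system: 6·y_mulch + 6·y_soil = 60 and 4·y_mulch + 5·y_soil = 45.
→ y_mulch = 5 and y_soil = 5.
Shadow price of mulch = 5.

5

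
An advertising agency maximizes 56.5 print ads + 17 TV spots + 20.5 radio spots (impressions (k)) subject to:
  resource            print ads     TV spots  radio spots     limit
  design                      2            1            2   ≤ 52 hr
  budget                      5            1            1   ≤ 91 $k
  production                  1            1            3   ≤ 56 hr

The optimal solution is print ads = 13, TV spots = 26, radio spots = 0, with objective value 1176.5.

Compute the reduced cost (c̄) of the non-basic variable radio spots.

-6

Binding: design and budget. Non-binding: production (17 unused).
Since production is not tight, its dual is 0.
Dual feasibility on the basic columns requires 2·y_design + 5·y_budget = 56.5, 1·y_design + 1·y_budget = 17.
Solving: y_design = 9.5, y_budget = 7.5.
Reduced cost of radio spots: c₃ − yᵀa₃ = 20.5 − (9.5·2 + 7.5·1) = 20.5 − 26.5 = -6.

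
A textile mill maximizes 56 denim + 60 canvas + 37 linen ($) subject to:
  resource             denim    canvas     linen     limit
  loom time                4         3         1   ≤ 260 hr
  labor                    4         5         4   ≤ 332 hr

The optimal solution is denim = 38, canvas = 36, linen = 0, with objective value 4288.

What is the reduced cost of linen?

At the optimum: loom time uses 260 of 260 (binding); labor uses 332 of 332 (binding).
From A_Bᵀ y = c: 4·y_loom time + 4·y_labor = 56; 3·y_loom time + 5·y_labor = 60.
This yields shadow prices y_loom time = 5, y_labor = 9.
Reduced cost of linen: c₃ − yᵀa₃ = 37 − (5·1 + 9·4) = 37 − 41 = -4.

-4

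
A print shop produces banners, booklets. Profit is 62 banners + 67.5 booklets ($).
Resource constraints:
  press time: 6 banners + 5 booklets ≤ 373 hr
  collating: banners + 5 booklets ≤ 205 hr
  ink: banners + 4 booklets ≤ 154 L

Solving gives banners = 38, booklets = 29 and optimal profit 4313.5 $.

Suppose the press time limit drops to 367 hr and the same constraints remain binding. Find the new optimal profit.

4256.5

Check each constraint at x*: press time 373/373 (tight); collating 183/205 (slack 22); ink 154/154 (tight).
Since collating is not tight, its dual is 0.
From A_Bᵀ y = c: 6·y_press time + 1·y_ink = 62; 5·y_press time + 4·y_ink = 67.5.
→ y_press time = 9.5 and y_ink = 5.
Δz = y_press time·Δb = 9.5 × (-6) = -57, so new z* = 4313.5 − 57 = 4256.5.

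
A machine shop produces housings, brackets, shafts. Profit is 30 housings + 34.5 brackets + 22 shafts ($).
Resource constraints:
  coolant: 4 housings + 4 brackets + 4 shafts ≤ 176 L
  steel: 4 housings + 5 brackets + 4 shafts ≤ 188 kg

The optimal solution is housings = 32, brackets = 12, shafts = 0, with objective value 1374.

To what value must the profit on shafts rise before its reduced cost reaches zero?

At the optimum: coolant uses 176 of 176 (binding); steel uses 188 of 188 (binding).
The binding rows give the dual system: 4·y_coolant + 4·y_steel = 30 and 4·y_coolant + 5·y_steel = 34.5.
This yields shadow prices y_coolant = 3, y_steel = 4.5.
shafts enters the basis when its profit ≥ yᵀa₃ = 3·4 + 4.5·4 = 30.

30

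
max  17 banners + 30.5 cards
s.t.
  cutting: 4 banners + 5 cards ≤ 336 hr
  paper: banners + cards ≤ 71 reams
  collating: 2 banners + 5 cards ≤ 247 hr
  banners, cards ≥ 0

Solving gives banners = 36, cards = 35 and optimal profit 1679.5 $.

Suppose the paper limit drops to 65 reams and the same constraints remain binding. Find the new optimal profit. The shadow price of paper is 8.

Δb = -6, so new z* = 1679.5 + (8)·(-6) = 1679.5 − 48 = 1631.5.

1631.5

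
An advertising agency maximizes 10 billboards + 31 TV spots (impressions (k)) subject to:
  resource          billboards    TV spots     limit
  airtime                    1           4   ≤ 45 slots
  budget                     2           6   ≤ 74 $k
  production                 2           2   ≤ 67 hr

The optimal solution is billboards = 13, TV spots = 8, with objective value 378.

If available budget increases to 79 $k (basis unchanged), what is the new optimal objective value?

At the optimum: airtime uses 45 of 45 (binding); budget uses 74 of 74 (binding); production uses 42 of 67 (slack = 25).
Slack constraints have shadow price 0 (complementary slackness).
From A_Bᵀ y = c: 1·y_airtime + 2·y_budget = 10; 4·y_airtime + 6·y_budget = 31.
This yields shadow prices y_airtime = 1, y_budget = 4.5.
Δz = y_budget·Δb = 4.5 × (5) = 22.5, so new z* = 378 + 22.5 = 400.5.

400.5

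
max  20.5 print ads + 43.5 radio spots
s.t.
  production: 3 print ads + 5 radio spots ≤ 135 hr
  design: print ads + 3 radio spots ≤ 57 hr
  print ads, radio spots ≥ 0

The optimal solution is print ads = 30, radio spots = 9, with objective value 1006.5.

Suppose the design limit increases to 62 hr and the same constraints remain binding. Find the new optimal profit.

At the optimum: production uses 135 of 135 (binding); design uses 57 of 57 (binding).
From A_Bᵀ y = c: 3·y_production + 1·y_design = 20.5; 5·y_production + 3·y_design = 43.5.
Solving: y_production = 4.5, y_design = 7.
Δz = y_design·Δb = 7 × (5) = 35, so new z* = 1006.5 + 35 = 1041.5.

1041.5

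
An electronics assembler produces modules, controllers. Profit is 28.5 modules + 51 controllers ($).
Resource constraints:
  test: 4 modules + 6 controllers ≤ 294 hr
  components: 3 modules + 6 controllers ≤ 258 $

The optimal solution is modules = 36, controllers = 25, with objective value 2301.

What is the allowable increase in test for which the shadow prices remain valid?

Binding constraints: test, components. The basis is B = [[4,6],[3,6]] with det 6.
Per unit increase in test, x* moves by d = (1, -0.5).
The basis stays optimal until controllers reaches 0; allowable increase = 50 hr.

50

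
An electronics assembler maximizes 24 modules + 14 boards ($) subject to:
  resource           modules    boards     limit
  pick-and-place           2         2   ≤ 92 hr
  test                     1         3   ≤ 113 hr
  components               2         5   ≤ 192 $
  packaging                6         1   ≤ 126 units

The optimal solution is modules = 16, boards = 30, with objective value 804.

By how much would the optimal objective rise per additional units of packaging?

At the optimum: pick-and-place uses 92 of 92 (binding); test uses 106 of 113 (slack = 7); components uses 182 of 192 (slack = 10); packaging uses 126 of 126 (binding).
Slack constraints have shadow price 0 (complementary slackness).
The binding rows give the dual system: 2·y_pick-and-place + 6·y_packaging = 24 and 2·y_pick-and-place + 1·y_packaging = 14.
→ y_pick-and-place = 6 and y_packaging = 2.
Shadow price of packaging = 2.

2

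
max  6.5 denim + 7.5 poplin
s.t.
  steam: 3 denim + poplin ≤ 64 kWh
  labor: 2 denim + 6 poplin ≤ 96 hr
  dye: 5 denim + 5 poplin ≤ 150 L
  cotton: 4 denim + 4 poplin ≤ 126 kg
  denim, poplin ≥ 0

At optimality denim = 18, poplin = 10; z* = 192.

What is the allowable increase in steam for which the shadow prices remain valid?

8

Binding constraints: steam, labor. The basis is B = [[3,1],[2,6]] with det 16.
Per unit increase in steam, x* moves by d = (0.375, -0.125).
The basis stays optimal until dye becomes binding; allowable increase = 8 kWh.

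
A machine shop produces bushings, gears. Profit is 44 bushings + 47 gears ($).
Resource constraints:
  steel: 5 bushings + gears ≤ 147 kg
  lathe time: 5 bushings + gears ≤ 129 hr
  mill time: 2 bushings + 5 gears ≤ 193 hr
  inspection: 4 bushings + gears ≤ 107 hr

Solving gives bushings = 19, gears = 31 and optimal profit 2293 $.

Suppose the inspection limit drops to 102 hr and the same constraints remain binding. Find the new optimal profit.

At the optimum: steel uses 126 of 147 (slack = 21); lathe time uses 126 of 129 (slack = 3); mill time uses 193 of 193 (binding); inspection uses 107 of 107 (binding).
By complementary slackness, y = 0 for the non-binding constraints.
From A_Bᵀ y = c: 2·y_mill time + 4·y_inspection = 44; 5·y_mill time + 1·y_inspection = 47.
→ y_mill time = 8 and y_inspection = 7.
Δz = y_inspection·Δb = 7 × (-5) = -35, so new z* = 2293 − 35 = 2258.

2258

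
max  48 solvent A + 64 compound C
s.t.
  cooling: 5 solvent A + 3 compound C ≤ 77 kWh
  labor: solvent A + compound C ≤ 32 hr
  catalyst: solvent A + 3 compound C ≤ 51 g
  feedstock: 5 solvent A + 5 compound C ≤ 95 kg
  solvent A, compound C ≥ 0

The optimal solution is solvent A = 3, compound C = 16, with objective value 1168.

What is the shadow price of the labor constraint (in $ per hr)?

Check each constraint at x*: cooling 63/77 (slack 14); labor 19/32 (slack 13); catalyst 51/51 (tight); feedstock 95/95 (tight).
Slack constraints have shadow price 0 (complementary slackness).
Dual feasibility on the basic columns requires 1·y_catalyst + 5·y_feedstock = 48, 3·y_catalyst + 5·y_feedstock = 64.
Solving: y_catalyst = 8, y_feedstock = 8.
Shadow price of labor = 0.

0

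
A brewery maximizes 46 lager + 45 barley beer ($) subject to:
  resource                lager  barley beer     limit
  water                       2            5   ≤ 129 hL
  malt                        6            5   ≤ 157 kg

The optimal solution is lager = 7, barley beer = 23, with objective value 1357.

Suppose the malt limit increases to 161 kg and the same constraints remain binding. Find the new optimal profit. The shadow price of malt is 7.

1385

Δb = 4, so new z* = 1357 + (7)·(4) = 1357 + 28 = 1385.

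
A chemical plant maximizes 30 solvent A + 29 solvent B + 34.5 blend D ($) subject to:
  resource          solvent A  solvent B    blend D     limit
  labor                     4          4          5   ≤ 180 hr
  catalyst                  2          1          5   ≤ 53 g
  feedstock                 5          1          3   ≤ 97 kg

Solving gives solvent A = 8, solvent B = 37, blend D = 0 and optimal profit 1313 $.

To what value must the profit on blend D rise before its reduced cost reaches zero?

40

At the optimum: labor uses 180 of 180 (binding); catalyst uses 53 of 53 (binding); feedstock uses 77 of 97 (slack = 20).
By complementary slackness, y = 0 for the non-binding constraint.
From A_Bᵀ y = c: 4·y_labor + 2·y_catalyst = 30; 4·y_labor + 1·y_catalyst = 29.
Solving: y_labor = 7, y_catalyst = 1.
blend D enters the basis when its profit ≥ yᵀa₃ = 7·5 + 1·5 = 40.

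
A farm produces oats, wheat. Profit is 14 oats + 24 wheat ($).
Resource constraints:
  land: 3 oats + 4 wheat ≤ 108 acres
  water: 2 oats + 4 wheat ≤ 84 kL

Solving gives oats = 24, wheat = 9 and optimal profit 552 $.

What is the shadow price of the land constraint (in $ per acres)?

2

Both land and water are binding at x*.
Dual feasibility on the basic columns requires 3·y_land + 2·y_water = 14, 4·y_land + 4·y_water = 24.
Solving: y_land = 2, y_water = 4.
Shadow price of land = 2.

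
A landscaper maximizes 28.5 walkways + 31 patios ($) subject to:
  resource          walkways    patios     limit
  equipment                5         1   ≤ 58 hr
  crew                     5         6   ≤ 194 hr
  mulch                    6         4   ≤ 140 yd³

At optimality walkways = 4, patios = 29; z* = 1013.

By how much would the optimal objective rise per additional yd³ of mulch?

Check each constraint at x*: equipment 49/58 (slack 9); crew 194/194 (tight); mulch 140/140 (tight).
By complementary slackness, y = 0 for the non-binding constraint.
The binding rows give the dual system: 5·y_crew + 6·y_mulch = 28.5 and 6·y_crew + 4·y_mulch = 31.
This yields shadow prices y_crew = 4.5, y_mulch = 1.
Shadow price of mulch = 1.

1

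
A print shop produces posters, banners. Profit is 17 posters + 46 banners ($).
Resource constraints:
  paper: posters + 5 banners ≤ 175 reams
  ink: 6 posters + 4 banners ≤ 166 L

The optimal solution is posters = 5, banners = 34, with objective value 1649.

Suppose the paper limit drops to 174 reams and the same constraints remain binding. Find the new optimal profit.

At the optimum: paper uses 175 of 175 (binding); ink uses 166 of 166 (binding).
Dual feasibility on the basic columns requires 1·y_paper + 6·y_ink = 17, 5·y_paper + 4·y_ink = 46.
→ y_paper = 8 and y_ink = 1.5.
Δz = y_paper·Δb = 8 × (-1) = -8, so new z* = 1649 − 8 = 1641.

1641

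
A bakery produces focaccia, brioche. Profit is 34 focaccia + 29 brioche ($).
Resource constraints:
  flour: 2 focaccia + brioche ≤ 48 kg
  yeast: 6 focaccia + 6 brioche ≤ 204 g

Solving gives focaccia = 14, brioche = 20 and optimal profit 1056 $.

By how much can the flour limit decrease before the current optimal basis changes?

14

Binding constraints: flour, yeast. The basis is B = [[2,1],[6,6]] with det 6.
Per unit decrease in flour, x* moves by d = (-1, 1).
The basis stays optimal until focaccia reaches 0; allowable decrease = 14 kg.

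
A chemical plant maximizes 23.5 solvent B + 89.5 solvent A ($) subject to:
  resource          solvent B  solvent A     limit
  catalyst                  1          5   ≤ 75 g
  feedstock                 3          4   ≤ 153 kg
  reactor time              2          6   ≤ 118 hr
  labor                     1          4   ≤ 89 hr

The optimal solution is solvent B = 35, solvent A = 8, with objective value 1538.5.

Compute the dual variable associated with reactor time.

7

Check each constraint at x*: catalyst 75/75 (tight); feedstock 137/153 (slack 16); reactor time 118/118 (tight); labor 67/89 (slack 22).
Slack constraints have shadow price 0 (complementary slackness).
From A_Bᵀ y = c: 1·y_catalyst + 2·y_reactor time = 23.5; 5·y_catalyst + 6·y_reactor time = 89.5.
→ y_catalyst = 9.5 and y_reactor time = 7.
Shadow price of reactor time = 7.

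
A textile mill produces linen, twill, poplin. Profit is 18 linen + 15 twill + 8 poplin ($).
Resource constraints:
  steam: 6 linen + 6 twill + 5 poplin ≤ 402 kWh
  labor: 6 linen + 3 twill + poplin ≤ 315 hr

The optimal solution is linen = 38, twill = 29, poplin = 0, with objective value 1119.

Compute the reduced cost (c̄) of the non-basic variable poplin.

Both steam and labor are binding at x*.
Dual feasibility on the basic columns requires 6·y_steam + 6·y_labor = 18, 6·y_steam + 3·y_labor = 15.
This yields shadow prices y_steam = 2, y_labor = 1.
Reduced cost of poplin: c₃ − yᵀa₃ = 8 − (2·5 + 1·1) = 8 − 11 = -3.

-3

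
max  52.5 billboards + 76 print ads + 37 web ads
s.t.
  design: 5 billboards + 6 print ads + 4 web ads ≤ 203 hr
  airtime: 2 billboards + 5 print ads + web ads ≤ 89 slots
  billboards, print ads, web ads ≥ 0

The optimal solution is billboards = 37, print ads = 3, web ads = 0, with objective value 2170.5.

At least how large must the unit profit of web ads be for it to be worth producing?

39

Both design and airtime are binding at x*.
Dual feasibility on the basic columns requires 5·y_design + 2·y_airtime = 52.5, 6·y_design + 5·y_airtime = 76.
→ y_design = 8.5 and y_airtime = 5.
web ads enters the basis when its profit ≥ yᵀa₃ = 8.5·4 + 5·1 = 39.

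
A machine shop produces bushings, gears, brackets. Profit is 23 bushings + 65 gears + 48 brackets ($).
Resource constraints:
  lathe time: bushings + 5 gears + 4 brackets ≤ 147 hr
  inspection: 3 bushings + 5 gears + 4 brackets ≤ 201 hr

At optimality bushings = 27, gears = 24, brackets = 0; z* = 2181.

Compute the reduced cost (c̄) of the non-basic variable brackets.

-4

Check each constraint at x*: lathe time 147/147 (tight); inspection 201/201 (tight).
From A_Bᵀ y = c: 1·y_lathe time + 3·y_inspection = 23; 5·y_lathe time + 5·y_inspection = 65.
Solving: y_lathe time = 8, y_inspection = 5.
Reduced cost of brackets: c₃ − yᵀa₃ = 48 − (8·4 + 5·4) = 48 − 52 = -4.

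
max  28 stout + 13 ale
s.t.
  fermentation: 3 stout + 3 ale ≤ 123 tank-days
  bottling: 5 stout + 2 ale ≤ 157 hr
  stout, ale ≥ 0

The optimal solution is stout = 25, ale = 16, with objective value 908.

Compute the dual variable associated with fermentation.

1

Both fermentation and bottling are binding at x*.
Dual feasibility on the basic columns requires 3·y_fermentation + 5·y_bottling = 28, 3·y_fermentation + 2·y_bottling = 13.
→ y_fermentation = 1 and y_bottling = 5.
Shadow price of fermentation = 1.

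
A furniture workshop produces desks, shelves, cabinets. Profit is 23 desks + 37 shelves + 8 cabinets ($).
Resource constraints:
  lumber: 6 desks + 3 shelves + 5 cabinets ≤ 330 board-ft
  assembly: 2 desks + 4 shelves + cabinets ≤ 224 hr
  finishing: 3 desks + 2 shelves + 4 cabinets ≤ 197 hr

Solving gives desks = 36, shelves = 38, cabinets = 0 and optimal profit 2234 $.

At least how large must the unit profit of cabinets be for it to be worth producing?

13.5

Binding: lumber and assembly. Non-binding: finishing (13 unused).
By complementary slackness, y = 0 for the non-binding constraint.
Dual feasibility on the basic columns requires 6·y_lumber + 2·y_assembly = 23, 3·y_lumber + 4·y_assembly = 37.
Solving: y_lumber = 1, y_assembly = 8.5.
cabinets enters the basis when its profit ≥ yᵀa₃ = 1·5 + 8.5·1 = 13.5.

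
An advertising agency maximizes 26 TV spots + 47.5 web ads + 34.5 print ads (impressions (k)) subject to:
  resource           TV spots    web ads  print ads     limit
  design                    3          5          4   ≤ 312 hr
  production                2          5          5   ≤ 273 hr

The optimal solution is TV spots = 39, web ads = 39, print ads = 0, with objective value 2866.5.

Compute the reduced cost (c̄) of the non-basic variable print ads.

Both design and production are binding at x*.
Dual feasibility on the basic columns requires 3·y_design + 2·y_production = 26, 5·y_design + 5·y_production = 47.5.
This yields shadow prices y_design = 7, y_production = 2.5.
Reduced cost of print ads: c₃ − yᵀa₃ = 34.5 − (7·4 + 2.5·5) = 34.5 − 40.5 = -6.

-6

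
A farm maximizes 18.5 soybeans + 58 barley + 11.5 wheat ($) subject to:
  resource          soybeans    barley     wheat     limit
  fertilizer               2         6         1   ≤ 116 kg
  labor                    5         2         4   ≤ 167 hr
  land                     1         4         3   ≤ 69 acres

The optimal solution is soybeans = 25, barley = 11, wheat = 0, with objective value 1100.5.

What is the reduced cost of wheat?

-4

Check each constraint at x*: fertilizer 116/116 (tight); labor 147/167 (slack 20); land 69/69 (tight).
Since labor is not tight, its dual is 0.
From A_Bᵀ y = c: 2·y_fertilizer + 1·y_land = 18.5; 6·y_fertilizer + 4·y_land = 58.
→ y_fertilizer = 8 and y_land = 2.5.
Reduced cost of wheat: c₃ − yᵀa₃ = 11.5 − (8·1 + 2.5·3) = 11.5 − 15.5 = -4.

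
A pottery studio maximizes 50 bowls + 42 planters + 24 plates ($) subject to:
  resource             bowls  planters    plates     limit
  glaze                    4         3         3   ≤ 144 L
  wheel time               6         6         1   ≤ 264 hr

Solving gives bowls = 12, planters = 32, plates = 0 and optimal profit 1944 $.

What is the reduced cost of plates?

-3

At the optimum: glaze uses 144 of 144 (binding); wheel time uses 264 of 264 (binding).
The binding rows give the dual system: 4·y_glaze + 6·y_wheel time = 50 and 3·y_glaze + 6·y_wheel time = 42.
Solving: y_glaze = 8, y_wheel time = 3.
Reduced cost of plates: c₃ − yᵀa₃ = 24 − (8·3 + 3·1) = 24 − 27 = -3.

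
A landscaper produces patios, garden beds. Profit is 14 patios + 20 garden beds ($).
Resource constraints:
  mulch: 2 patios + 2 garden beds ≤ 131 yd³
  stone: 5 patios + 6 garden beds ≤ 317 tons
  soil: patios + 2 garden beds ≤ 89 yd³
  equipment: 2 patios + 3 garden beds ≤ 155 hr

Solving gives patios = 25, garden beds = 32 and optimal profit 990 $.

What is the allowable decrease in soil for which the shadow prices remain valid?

25.6

Binding constraints: stone, soil. The basis is B = [[5,6],[1,2]] with det 4.
Per unit decrease in soil, x* moves by d = (1.5, -1.25).
The basis stays optimal until garden beds reaches 0; allowable decrease = 25.6 yd³.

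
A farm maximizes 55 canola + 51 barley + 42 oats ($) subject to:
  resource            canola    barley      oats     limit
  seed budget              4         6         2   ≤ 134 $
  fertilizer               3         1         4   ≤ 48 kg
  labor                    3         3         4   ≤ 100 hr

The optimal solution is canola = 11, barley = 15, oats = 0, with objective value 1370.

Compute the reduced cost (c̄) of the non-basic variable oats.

-8

Binding: seed budget and fertilizer. Non-binding: labor (22 unused).
Slack constraints have shadow price 0 (complementary slackness).
Dual feasibility on the basic columns requires 4·y_seed budget + 3·y_fertilizer = 55, 6·y_seed budget + 1·y_fertilizer = 51.
Solving: y_seed budget = 7, y_fertilizer = 9.
Reduced cost of oats: c₃ − yᵀa₃ = 42 − (7·2 + 9·4) = 42 − 50 = -8.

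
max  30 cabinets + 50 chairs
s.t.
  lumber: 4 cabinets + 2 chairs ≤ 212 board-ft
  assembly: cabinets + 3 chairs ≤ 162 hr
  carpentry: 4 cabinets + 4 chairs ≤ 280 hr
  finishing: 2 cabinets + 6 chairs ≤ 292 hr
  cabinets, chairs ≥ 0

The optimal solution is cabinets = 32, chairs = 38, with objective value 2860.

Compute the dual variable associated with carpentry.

5

At the optimum: lumber uses 204 of 212 (slack = 8); assembly uses 146 of 162 (slack = 16); carpentry uses 280 of 280 (binding); finishing uses 292 of 292 (binding).
Since lumber, assembly are not tight, their duals are 0.
Dual feasibility on the basic columns requires 4·y_carpentry + 2·y_finishing = 30, 4·y_carpentry + 6·y_finishing = 50.
This yields shadow prices y_carpentry = 5, y_finishing = 5.
Shadow price of carpentry = 5.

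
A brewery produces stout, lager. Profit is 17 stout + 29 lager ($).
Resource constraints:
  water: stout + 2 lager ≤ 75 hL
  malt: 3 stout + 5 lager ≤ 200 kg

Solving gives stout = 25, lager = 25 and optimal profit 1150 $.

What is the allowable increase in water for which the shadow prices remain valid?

5

Binding constraints: water, malt. The basis is B = [[1,2],[3,5]] with det -1.
Per unit increase in water, x* moves by d = (-5, 3).
The basis stays optimal until stout reaches 0; allowable increase = 5 hL.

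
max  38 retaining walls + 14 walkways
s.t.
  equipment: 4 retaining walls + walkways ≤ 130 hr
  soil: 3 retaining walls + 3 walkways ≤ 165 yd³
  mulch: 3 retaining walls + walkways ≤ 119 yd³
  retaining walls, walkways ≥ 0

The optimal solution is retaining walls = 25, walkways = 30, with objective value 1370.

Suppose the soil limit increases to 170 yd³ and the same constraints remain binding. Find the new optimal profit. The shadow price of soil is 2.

1380

Δb = 5, so new z* = 1370 + (2)·(5) = 1370 + 10 = 1380.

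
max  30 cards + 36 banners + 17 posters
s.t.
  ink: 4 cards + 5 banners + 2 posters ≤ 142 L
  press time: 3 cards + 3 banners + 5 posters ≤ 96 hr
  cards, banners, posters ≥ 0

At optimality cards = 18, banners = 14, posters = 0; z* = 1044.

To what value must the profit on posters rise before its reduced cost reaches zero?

22

Both ink and press time are binding at x*.
The binding rows give the dual system: 4·y_ink + 3·y_press time = 30 and 5·y_ink + 3·y_press time = 36.
Solving: y_ink = 6, y_press time = 2.
posters enters the basis when its profit ≥ yᵀa₃ = 6·2 + 2·5 = 22.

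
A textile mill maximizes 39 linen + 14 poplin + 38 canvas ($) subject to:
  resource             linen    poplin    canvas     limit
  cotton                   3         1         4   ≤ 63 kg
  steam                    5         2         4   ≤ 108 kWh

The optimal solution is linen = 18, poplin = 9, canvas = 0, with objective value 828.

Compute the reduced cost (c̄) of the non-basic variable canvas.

Check each constraint at x*: cotton 63/63 (tight); steam 108/108 (tight).
The binding rows give the dual system: 3·y_cotton + 5·y_steam = 39 and 1·y_cotton + 2·y_steam = 14.
Solving: y_cotton = 8, y_steam = 3.
Reduced cost of canvas: c₃ − yᵀa₃ = 38 − (8·4 + 3·4) = 38 − 44 = -6.

-6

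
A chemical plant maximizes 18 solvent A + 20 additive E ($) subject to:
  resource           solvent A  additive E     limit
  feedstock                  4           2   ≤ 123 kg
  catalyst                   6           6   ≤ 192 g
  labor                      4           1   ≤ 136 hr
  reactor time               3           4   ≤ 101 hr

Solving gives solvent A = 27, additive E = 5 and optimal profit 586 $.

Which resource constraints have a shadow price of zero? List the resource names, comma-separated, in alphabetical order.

feedstock, labor

feedstock: 118/123 (slack 5)
catalyst: 192/192 (binding)
labor: 113/136 (slack 23)
reactor time: 101/101 (binding)
By complementary slackness, a constraint with positive slack has shadow price 0 → feedstock, labor.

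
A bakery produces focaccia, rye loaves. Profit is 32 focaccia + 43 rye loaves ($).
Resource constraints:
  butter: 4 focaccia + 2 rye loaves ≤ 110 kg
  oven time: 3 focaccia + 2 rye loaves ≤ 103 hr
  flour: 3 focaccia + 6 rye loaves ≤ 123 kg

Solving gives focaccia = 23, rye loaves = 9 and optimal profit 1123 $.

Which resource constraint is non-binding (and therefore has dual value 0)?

butter: 110/110 (binding)
oven time: 87/103 (slack 16)
flour: 123/123 (binding)
By complementary slackness, a constraint with positive slack has shadow price 0 → oven time.

oven time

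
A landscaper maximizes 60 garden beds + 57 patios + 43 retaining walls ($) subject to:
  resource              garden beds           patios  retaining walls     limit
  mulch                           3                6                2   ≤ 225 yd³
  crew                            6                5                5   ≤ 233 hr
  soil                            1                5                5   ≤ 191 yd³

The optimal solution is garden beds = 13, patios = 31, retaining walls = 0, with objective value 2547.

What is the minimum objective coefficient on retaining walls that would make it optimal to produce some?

49

Check each constraint at x*: mulch 225/225 (tight); crew 233/233 (tight); soil 168/191 (slack 23).
By complementary slackness, y = 0 for the non-binding constraint.
From A_Bᵀ y = c: 3·y_mulch + 6·y_crew = 60; 6·y_mulch + 5·y_crew = 57.
→ y_mulch = 2 and y_crew = 9.
retaining walls enters the basis when its profit ≥ yᵀa₃ = 2·2 + 9·5 = 49.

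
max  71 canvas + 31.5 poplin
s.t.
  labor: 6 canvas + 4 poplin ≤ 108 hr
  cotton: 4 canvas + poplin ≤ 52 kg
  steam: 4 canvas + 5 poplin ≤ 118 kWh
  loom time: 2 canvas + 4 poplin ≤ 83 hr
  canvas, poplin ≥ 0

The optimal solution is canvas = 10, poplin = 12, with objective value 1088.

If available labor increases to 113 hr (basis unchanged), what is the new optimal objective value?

Check each constraint at x*: labor 108/108 (tight); cotton 52/52 (tight); steam 100/118 (slack 18); loom time 68/83 (slack 15).
Since steam, loom time are not tight, their duals are 0.
From A_Bᵀ y = c: 6·y_labor + 4·y_cotton = 71; 4·y_labor + 1·y_cotton = 31.5.
Solving: y_labor = 5.5, y_cotton = 9.5.
Δz = y_labor·Δb = 5.5 × (5) = 27.5, so new z* = 1088 + 27.5 = 1115.5.

1115.5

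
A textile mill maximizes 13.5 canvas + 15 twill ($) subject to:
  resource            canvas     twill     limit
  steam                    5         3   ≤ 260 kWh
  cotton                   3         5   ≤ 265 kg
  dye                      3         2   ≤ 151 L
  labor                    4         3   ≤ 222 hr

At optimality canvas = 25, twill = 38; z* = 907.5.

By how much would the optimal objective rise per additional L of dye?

At the optimum: steam uses 239 of 260 (slack = 21); cotton uses 265 of 265 (binding); dye uses 151 of 151 (binding); labor uses 214 of 222 (slack = 8).
Since steam, labor are not tight, their duals are 0.
From A_Bᵀ y = c: 3·y_cotton + 3·y_dye = 13.5; 5·y_cotton + 2·y_dye = 15.
Solving: y_cotton = 2, y_dye = 2.5.
Shadow price of dye = 2.5.

2.5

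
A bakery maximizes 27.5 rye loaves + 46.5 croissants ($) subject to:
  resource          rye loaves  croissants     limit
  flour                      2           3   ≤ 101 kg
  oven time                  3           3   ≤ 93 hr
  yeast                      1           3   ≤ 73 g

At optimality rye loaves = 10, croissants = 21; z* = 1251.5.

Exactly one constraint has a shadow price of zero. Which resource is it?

flour: 83/101 (slack 18)
oven time: 93/93 (binding)
yeast: 73/73 (binding)
By complementary slackness, a constraint with positive slack has shadow price 0 → flour.

flour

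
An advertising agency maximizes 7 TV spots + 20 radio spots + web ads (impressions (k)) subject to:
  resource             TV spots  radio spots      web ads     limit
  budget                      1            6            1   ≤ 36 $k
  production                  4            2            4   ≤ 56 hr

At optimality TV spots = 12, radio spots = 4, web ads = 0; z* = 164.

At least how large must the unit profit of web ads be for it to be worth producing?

7

Both budget and production are binding at x*.
Dual feasibility on the basic columns requires 1·y_budget + 4·y_production = 7, 6·y_budget + 2·y_production = 20.
Solving: y_budget = 3, y_production = 1.
web ads enters the basis when its profit ≥ yᵀa₃ = 3·1 + 1·4 = 7.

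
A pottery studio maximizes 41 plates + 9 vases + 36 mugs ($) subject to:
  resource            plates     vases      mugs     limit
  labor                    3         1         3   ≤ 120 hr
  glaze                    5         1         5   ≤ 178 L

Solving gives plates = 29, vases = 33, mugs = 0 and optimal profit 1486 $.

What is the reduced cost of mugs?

-5

Both labor and glaze are binding at x*.
The binding rows give the dual system: 3·y_labor + 5·y_glaze = 41 and 1·y_labor + 1·y_glaze = 9.
→ y_labor = 2 and y_glaze = 7.
Reduced cost of mugs: c₃ − yᵀa₃ = 36 − (2·3 + 7·5) = 36 − 41 = -5.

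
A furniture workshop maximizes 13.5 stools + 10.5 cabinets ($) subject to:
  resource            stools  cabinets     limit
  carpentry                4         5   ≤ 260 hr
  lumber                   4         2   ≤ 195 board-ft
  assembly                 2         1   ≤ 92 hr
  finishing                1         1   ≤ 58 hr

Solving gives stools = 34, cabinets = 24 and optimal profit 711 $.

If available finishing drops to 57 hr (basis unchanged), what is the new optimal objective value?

703.5

At the optimum: carpentry uses 256 of 260 (slack = 4); lumber uses 184 of 195 (slack = 11); assembly uses 92 of 92 (binding); finishing uses 58 of 58 (binding).
Since carpentry, lumber are not tight, their duals are 0.
The binding rows give the dual system: 2·y_assembly + 1·y_finishing = 13.5 and 1·y_assembly + 1·y_finishing = 10.5.
→ y_assembly = 3 and y_finishing = 7.5.
Δz = y_finishing·Δb = 7.5 × (-1) = -7.5, so new z* = 711 − 7.5 = 703.5.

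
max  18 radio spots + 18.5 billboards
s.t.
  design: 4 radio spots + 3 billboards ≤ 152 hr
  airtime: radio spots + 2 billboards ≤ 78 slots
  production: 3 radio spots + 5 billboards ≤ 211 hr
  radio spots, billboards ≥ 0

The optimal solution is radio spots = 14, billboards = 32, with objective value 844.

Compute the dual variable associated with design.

3.5

Check each constraint at x*: design 152/152 (tight); airtime 78/78 (tight); production 202/211 (slack 9).
By complementary slackness, y = 0 for the non-binding constraint.
From A_Bᵀ y = c: 4·y_design + 1·y_airtime = 18; 3·y_design + 2·y_airtime = 18.5.
→ y_design = 3.5 and y_airtime = 4.
Shadow price of design = 3.5.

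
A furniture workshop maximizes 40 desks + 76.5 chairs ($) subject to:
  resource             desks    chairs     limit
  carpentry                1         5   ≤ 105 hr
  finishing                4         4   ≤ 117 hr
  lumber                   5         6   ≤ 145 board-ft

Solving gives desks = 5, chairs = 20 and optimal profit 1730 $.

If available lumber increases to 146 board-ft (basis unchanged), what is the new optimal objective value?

Binding: carpentry and lumber. Non-binding: finishing (17 unused).
By complementary slackness, y = 0 for the non-binding constraint.
From A_Bᵀ y = c: 1·y_carpentry + 5·y_lumber = 40; 5·y_carpentry + 6·y_lumber = 76.5.
→ y_carpentry = 7.5 and y_lumber = 6.5.
Δz = y_lumber·Δb = 6.5 × (1) = 6.5, so new z* = 1730 + 6.5 = 1736.5.

1736.5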